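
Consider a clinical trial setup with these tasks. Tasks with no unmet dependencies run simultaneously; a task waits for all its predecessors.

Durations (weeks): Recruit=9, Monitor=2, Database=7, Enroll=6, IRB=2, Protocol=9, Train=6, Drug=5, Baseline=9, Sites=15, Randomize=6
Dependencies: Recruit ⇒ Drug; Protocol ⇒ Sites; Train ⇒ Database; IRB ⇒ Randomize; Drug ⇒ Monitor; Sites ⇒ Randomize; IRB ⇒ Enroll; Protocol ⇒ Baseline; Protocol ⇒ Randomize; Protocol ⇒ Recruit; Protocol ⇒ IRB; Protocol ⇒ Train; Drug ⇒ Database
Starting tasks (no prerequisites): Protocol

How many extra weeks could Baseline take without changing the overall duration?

12

The longest chain is Protocol→Sites→Randomize = 9+15+6 = 30; overall finish 30 weeks.
Longest path through Baseline: 18 weeks (earliest finish 18, latest finish 30).
Float = 30 − 18 = 12.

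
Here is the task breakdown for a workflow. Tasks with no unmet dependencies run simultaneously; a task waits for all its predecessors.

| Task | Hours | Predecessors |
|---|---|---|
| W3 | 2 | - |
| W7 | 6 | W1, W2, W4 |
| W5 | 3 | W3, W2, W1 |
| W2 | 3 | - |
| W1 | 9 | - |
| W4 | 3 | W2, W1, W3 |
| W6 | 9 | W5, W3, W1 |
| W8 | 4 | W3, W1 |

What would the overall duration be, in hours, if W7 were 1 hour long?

The binding path is W1→W5→W6 = 9+3+9 = 21; finish at 21 hours.
W7 has 3 hours of float (longest path through it is 18).
The critical path is still W1→W5→W6; finish is now 21 hours.

21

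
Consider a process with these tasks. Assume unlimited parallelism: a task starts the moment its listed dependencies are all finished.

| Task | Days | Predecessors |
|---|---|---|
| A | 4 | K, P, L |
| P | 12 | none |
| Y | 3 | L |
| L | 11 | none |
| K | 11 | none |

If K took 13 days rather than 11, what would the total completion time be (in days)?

As given, the longest chain is P→A = 12+4 = 16, so the finish is 16 days.
K is off the critical path — its longest chain is 15 days, giving 1 of slack.
The binding chain switches to K→A = 13+4 = 17; finish 17 days.

17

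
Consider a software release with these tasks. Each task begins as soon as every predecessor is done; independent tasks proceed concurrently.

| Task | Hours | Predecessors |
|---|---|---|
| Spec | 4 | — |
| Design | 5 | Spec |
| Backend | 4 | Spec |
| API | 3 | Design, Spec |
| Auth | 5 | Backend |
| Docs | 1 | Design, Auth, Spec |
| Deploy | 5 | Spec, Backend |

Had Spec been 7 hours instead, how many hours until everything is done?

Critical path before the change: Spec→Backend→Auth→Docs = 4+4+5+1 = 14 giving 14 hours.
Spec lies on that path, so at 7 hours the path becomes 17 hours.
The critical path is still Spec→Backend→Auth→Docs; finish is now 17 hours.

17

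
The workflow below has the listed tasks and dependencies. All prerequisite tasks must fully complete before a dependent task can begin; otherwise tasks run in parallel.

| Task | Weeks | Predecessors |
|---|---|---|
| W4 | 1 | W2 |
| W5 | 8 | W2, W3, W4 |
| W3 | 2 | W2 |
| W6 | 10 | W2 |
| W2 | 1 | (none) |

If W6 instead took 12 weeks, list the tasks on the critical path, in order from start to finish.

As given, the longest chain is W2→W6 = 1+10 = 11, so the finish is 11 weeks.
Since W6 is critical, the +2 change carries straight to that chain (now 13 weeks).
That remains the longest chain; total 13 weeks.

W2, W6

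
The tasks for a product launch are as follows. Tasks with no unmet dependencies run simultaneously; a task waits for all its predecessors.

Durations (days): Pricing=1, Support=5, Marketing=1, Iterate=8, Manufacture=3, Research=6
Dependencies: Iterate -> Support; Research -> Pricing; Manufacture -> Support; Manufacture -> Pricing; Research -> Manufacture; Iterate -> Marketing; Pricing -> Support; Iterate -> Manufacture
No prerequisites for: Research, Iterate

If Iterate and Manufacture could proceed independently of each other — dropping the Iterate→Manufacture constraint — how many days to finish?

15

Original critical path: Iterate→Manufacture→Pricing→Support = 8+3+1+5 = 17 ⇒ 17 days.
Without Iterate→Manufacture, Manufacture's earliest start moves from 8 to 6.
The longest chain is now Research→Manufacture→Pricing→Support = 6+3+1+5 = 15, so the plan takes 15 days.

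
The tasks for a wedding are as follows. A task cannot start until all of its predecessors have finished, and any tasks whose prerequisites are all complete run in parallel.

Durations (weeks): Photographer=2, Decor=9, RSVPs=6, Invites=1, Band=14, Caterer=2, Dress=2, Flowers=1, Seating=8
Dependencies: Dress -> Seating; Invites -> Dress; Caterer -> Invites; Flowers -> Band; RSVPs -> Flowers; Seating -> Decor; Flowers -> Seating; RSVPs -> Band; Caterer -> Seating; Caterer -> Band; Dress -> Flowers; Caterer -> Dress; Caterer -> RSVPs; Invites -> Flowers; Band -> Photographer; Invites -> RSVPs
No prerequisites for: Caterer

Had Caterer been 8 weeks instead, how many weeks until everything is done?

33

Critical path before the change: Caterer→Invites→RSVPs→Flowers→Seating→Decor = 2+1+6+1+8+9 = 27 giving 27 weeks.
Caterer lies on that path, so at 8 weeks the path becomes 33 weeks.
No other chain overtakes it, so the finish is 33 weeks.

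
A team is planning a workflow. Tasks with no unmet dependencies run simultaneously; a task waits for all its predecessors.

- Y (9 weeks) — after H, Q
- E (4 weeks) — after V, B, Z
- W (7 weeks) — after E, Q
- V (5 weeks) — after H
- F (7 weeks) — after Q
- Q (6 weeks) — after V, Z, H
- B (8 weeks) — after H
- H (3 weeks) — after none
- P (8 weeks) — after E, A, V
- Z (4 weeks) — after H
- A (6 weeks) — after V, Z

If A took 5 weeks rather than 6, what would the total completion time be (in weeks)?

The binding path is H→B→E→P = 3+8+4+8 = 23; finish at 23 weeks.
A has 1 week of float (longest path through it is 22).
That remains the longest chain; total 23 weeks.

23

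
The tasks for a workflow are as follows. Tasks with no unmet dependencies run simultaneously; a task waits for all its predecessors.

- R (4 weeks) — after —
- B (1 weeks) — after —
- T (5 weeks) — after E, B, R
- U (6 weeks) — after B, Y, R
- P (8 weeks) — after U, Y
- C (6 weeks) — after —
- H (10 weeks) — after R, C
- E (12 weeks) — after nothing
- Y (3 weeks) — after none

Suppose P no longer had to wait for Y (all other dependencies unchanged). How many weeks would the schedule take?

18

With the dependency in place, R→U→P = 4+6+8 = 18 sets the finish at 18 weeks.
Dropping Y→P doesn't change P's earliest start (10); another predecessor still binds.
New critical path: R→U→P = 4+6+8 = 18 ⇒ 18 weeks.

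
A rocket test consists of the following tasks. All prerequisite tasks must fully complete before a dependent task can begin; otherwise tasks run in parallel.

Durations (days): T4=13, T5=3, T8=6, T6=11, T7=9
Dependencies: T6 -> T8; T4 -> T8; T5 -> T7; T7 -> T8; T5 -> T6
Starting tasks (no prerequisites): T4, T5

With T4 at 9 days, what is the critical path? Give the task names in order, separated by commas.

T5, T6, T8

As given, the longest chain is T5→T6→T8 = 3+11+6 = 20, so the finish is 20 days.
The longest path through T4 is only 19 days, so T4 has float 1.
That remains the longest chain; total 20 days.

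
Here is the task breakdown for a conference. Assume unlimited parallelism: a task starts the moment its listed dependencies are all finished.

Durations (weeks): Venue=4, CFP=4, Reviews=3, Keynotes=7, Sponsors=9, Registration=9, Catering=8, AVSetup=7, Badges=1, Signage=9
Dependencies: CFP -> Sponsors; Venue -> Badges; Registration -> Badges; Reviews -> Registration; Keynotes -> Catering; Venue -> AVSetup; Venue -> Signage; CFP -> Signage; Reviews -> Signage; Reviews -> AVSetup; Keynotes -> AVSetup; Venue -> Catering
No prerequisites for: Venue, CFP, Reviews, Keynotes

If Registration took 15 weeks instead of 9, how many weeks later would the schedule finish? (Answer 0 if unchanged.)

Baseline: Keynotes→Catering = 7+8 = 15 → 15 weeks.
The longest path through Registration is only 13 weeks, so Registration has float 2.
The binding chain switches to Reviews→Registration→Badges = 3+15+1 = 19; finish 19 weeks.
Change in finish: 19 − 15 = +4 weeks.

4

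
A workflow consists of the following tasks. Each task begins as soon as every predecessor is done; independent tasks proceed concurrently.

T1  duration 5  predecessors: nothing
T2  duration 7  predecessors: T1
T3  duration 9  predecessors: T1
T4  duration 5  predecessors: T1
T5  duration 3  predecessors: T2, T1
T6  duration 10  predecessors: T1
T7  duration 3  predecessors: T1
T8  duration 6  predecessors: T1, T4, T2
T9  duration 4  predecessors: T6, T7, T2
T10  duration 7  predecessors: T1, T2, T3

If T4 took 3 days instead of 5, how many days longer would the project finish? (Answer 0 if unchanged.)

0

Actual critical path: T1→T3→T10 = 5+9+7 = 21 ⇒ 21 days.
T4 has 5 days of float (longest path through it is 16).
The critical path is still T1→T3→T10; finish is now 21 days.
Change in finish: 21 − 21 = +0 days.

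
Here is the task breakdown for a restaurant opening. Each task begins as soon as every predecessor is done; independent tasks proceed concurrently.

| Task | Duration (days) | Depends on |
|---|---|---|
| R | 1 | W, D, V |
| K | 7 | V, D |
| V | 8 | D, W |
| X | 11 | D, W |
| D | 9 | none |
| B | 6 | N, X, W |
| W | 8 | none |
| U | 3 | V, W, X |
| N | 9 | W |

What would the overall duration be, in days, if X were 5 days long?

As given, the longest chain is D→X→B = 9+11+6 = 26, so the finish is 26 days.
X lies on that path, so at 5 days the path becomes 20 days.
The binding chain switches to D→V→K = 9+8+7 = 24; finish 24 days.

24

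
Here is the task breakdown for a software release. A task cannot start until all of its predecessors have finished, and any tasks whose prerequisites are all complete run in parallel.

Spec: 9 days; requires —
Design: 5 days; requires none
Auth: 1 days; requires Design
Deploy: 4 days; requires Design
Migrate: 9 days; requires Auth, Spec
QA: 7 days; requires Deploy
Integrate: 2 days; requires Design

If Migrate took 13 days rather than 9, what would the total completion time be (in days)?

22

Critical path before the change: Spec→Migrate = 9+9 = 18 giving 18 days.
Migrate is on the critical path; changing it to 13 makes that path 22 days.
No other chain overtakes it, so the finish is 22 days.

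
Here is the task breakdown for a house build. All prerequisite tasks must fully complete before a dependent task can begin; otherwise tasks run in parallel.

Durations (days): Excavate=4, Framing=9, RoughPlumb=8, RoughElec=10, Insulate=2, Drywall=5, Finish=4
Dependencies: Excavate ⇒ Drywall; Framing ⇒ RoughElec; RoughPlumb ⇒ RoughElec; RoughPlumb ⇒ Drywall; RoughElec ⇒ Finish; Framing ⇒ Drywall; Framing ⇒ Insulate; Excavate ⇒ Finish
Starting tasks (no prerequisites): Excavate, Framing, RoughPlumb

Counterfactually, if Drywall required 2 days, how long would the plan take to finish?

Actual critical path: Framing→RoughElec→Finish = 9+10+4 = 23 ⇒ 23 days.
Drywall is off the critical path — its longest chain is 14 days, giving 9 of slack.
That remains the longest chain; total 23 days.

23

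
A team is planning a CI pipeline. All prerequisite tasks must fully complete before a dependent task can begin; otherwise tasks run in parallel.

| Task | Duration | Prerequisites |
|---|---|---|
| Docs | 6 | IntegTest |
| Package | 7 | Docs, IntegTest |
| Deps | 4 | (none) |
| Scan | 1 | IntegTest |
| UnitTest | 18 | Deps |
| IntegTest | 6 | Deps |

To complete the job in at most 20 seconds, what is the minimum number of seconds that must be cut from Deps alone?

Current finish: 23 seconds; target: 20.
Deps is on every critical path, so each second cut from Deps cuts the finish by one (this holds down to a finish of 20).
Need 23 − 20 = 3 seconds off Deps → Deps becomes 1 second, finish becomes 20.

3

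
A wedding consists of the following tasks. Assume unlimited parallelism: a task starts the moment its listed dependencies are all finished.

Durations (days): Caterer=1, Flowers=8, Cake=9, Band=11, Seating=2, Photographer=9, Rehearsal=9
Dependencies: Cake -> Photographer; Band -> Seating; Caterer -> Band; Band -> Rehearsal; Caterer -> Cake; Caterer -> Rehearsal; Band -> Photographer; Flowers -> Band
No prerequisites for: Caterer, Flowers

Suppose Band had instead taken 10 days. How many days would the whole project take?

Critical path before the change: Flowers→Band→Photographer = 8+11+9 = 28 giving 28 days.
Since Band is critical, the -1 change carries straight to that chain (now 27 days).
That remains the longest chain; total 27 days.

27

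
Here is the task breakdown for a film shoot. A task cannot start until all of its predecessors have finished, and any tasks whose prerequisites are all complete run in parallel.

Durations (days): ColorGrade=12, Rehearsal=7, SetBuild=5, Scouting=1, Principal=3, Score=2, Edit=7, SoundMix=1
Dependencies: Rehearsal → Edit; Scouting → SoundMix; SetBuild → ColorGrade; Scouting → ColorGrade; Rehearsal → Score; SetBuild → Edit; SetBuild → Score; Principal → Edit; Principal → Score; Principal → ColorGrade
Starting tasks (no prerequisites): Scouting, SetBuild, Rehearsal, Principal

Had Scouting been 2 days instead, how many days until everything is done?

Baseline: SetBuild→ColorGrade = 5+12 = 17 → 17 days.
The longest path through Scouting is only 13 days, so Scouting has float 4.
The critical path is still SetBuild→ColorGrade; finish is now 17 days.

17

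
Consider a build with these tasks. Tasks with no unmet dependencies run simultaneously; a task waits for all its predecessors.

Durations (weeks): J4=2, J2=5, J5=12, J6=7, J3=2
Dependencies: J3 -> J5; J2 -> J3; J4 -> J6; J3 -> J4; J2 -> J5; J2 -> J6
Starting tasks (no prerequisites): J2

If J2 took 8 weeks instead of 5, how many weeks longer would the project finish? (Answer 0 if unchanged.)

As given, the longest chain is J2→J3→J5 = 5+2+12 = 19, so the finish is 19 weeks.
Since J2 is critical, the +3 change carries straight to that chain (now 22 weeks).
No other chain overtakes it, so the finish is 22 weeks.
Change in finish: 22 − 19 = +3 weeks.

3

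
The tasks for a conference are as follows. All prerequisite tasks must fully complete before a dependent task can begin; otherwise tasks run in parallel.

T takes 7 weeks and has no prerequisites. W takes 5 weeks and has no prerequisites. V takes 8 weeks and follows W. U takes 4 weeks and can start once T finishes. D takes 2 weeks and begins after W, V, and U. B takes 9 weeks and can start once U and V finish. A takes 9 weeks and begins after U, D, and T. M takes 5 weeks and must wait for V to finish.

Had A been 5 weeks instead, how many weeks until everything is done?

Actual critical path: W→V→D→A = 5+8+2+9 = 24 ⇒ 24 weeks.
Since A is critical, the -4 change carries straight to that chain (now 20 weeks).
The binding chain switches to W→V→B = 5+8+9 = 22; finish 22 weeks.

22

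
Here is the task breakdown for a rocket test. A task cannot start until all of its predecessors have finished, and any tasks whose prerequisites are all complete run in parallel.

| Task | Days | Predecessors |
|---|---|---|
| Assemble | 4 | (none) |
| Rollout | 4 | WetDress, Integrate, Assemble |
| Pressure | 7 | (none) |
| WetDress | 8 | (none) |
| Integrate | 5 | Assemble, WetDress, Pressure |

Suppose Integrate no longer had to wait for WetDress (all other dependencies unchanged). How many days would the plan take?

Before: longest chain WetDress→Integrate→Rollout = 8+5+4 = 17, finish 17.
Without WetDress→Integrate, Integrate's earliest start moves from 8 to 7.
The longest chain is now Pressure→Integrate→Rollout = 7+5+4 = 16, so the plan takes 16 days.

16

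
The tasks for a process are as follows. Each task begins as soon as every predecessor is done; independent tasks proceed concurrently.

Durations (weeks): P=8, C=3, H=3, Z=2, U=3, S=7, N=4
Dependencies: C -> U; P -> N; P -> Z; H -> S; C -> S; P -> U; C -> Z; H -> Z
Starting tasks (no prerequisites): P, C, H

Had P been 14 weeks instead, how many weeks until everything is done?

Baseline: P→N = 8+4 = 12 → 12 weeks.
P is on the critical path; changing it to 14 makes that path 18 weeks.
No other chain overtakes it, so the finish is 18 weeks.

18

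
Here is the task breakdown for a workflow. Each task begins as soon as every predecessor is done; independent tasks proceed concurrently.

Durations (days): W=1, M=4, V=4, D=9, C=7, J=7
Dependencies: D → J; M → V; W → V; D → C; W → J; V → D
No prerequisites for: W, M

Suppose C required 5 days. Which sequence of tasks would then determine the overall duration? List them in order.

M, V, D, J

Critical path before the change: M→V→D→C = 4+4+9+7 = 24 giving 24 days.
C lies on that path, so at 5 days the path becomes 22 days.
The binding chain switches to M→V→D→J = 4+4+9+7 = 24; finish 24 days.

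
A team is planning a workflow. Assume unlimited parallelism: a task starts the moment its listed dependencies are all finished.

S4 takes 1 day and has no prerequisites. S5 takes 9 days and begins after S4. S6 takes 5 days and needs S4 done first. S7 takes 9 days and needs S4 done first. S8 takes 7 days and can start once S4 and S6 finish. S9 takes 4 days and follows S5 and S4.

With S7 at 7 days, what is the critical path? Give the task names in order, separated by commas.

S4, S5, S9

As given, the longest chain is S4→S5→S9 = 1+9+4 = 14, so the finish is 14 days.
S7 has 4 days of float (longest path through it is 10).
That remains the longest chain; total 14 days.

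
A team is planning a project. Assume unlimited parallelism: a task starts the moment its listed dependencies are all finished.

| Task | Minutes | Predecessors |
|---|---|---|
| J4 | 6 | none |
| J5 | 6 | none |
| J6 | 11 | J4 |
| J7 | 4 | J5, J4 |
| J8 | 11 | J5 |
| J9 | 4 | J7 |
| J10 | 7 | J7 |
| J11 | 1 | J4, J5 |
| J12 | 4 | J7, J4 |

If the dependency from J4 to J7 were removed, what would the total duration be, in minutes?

17

Original critical path: J4→J6 = 6+11 = 17 ⇒ 17 minutes.
Dropping J4→J7 doesn't change J7's earliest start (6); another predecessor still binds.
The longest chain is now J4→J6 = 6+11 = 17, so the plan takes 17 minutes.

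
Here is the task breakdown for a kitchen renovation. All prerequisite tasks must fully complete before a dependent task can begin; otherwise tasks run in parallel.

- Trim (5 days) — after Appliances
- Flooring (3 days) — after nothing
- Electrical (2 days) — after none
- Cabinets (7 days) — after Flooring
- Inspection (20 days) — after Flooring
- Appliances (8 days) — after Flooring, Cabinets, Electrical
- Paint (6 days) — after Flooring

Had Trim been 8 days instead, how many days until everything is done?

Actual critical path: Flooring→Cabinets→Appliances→Trim = 3+7+8+5 = 23 ⇒ 23 days.
Trim is on the critical path; changing it to 8 makes that path 26 days.
That remains the longest chain; total 26 days.

26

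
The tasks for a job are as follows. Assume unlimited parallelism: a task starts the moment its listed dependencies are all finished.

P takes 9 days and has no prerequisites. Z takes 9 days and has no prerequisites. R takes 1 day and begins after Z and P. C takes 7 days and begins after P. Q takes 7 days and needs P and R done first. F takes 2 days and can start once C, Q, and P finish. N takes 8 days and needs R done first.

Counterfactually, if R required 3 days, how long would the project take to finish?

Actual critical path: P→R→Q→F = 9+1+7+2 = 19 ⇒ 19 days.
R is on the critical path; changing it to 3 makes that path 21 days.
That remains the longest chain; total 21 days.

21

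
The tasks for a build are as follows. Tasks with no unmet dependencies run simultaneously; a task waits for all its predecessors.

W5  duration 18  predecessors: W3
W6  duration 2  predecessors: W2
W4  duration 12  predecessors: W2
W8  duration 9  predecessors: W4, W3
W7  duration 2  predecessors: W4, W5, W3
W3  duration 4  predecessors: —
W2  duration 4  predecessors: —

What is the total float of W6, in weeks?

The longest chain is W2→W4→W8 = 4+12+9 = 25; overall finish 25 weeks.
W6 finishes as early as 6 and must finish by 25.
Slack of W6 = 23 − 4 = 19 weeks.

19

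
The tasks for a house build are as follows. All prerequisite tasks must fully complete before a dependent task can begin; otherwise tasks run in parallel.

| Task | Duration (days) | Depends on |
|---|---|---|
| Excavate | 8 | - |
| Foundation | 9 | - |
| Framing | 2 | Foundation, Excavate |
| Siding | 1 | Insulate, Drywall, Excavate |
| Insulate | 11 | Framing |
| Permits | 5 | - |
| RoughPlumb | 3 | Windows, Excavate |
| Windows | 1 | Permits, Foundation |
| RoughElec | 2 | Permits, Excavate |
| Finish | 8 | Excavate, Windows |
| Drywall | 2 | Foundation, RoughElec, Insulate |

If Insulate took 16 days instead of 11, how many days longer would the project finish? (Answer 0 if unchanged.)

5

The binding path is Foundation→Framing→Insulate→Drywall→Siding = 9+2+11+2+1 = 25; finish at 25 days.
Insulate is on the critical path; changing it to 16 makes that path 30 days.
That remains the longest chain; total 30 days.
Change in finish: 30 − 25 = +5 days.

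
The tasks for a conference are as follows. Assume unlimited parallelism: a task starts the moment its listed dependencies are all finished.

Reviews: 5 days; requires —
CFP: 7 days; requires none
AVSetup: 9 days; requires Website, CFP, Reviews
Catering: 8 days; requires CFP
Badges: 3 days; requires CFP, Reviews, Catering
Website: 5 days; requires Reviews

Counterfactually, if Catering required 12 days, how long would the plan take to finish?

Critical path before the change: Reviews→Website→AVSetup = 5+5+9 = 19 giving 19 days.
Catering is off the critical path — its longest chain is 18 days, giving 1 of slack.
New critical path: CFP→Catering→Badges = 7+12+3 = 22 ⇒ 22 days.

22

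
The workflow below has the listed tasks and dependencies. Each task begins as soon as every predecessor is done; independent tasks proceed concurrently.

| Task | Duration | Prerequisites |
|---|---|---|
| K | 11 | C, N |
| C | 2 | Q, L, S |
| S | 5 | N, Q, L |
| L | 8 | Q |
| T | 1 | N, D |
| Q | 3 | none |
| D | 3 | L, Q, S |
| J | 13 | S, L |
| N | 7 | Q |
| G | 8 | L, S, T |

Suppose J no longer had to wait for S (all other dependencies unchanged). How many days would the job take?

With the dependency in place, Q→L→S→C→K = 3+8+5+2+11 = 29 sets the finish at 29 days.
Without S→J, J's earliest start moves from 16 to 11.
New critical path: Q→L→S→C→K = 3+8+5+2+11 = 29 ⇒ 29 days.

29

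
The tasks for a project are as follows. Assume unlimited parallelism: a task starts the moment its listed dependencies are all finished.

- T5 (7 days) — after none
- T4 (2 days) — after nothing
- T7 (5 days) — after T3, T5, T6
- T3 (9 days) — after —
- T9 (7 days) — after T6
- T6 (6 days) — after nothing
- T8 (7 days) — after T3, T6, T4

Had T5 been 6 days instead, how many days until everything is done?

16

Baseline: T3→T8 = 9+7 = 16 → 16 days.
T5 is off the critical path — its longest chain is 12 days, giving 4 of slack.
That remains the longest chain; total 16 days.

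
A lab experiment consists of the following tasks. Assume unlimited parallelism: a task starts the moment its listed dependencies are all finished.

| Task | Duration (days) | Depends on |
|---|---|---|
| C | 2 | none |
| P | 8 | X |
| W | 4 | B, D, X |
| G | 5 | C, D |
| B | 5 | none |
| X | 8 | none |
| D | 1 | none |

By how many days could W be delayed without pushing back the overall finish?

4

X→P = 8+8 = 16 sets the makespan at 16 days.
W finishes as early as 12 and must finish by 16.
So W can slip 16 − 12 = 4 days.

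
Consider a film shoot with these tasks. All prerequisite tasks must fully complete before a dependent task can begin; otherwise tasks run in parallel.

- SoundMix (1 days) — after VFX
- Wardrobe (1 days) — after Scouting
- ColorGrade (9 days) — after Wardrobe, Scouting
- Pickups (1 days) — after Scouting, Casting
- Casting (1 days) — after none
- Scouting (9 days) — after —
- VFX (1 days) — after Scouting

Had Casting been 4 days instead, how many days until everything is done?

Critical path before the change: Scouting→Wardrobe→ColorGrade = 9+1+9 = 19 giving 19 days.
Casting is off the critical path — its longest chain is 2 days, giving 17 of slack.
That remains the longest chain; total 19 days.

19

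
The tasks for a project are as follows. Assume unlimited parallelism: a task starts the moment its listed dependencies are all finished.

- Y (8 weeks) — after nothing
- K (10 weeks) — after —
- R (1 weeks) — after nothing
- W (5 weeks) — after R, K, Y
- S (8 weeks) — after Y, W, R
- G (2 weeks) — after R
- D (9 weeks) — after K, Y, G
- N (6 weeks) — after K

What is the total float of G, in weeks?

Critical path: K→W→S = 10+5+8 = 23, so the finish is 23 weeks.
G finishes as early as 3 and must finish by 14.
Slack of G = 12 − 1 = 11 weeks.

11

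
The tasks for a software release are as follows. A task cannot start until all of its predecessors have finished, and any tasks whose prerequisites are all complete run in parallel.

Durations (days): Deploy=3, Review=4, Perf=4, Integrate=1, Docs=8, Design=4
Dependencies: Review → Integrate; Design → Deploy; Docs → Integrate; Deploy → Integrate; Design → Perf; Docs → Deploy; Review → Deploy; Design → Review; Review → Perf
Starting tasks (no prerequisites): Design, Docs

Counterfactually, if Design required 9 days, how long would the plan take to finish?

17

Actual critical path: Design→Review→Deploy→Integrate = 4+4+3+1 = 12 ⇒ 12 days.
Since Design is critical, the +5 change carries straight to that chain (now 17 days).
The critical path is still Design→Review→Deploy→Integrate; finish is now 17 days.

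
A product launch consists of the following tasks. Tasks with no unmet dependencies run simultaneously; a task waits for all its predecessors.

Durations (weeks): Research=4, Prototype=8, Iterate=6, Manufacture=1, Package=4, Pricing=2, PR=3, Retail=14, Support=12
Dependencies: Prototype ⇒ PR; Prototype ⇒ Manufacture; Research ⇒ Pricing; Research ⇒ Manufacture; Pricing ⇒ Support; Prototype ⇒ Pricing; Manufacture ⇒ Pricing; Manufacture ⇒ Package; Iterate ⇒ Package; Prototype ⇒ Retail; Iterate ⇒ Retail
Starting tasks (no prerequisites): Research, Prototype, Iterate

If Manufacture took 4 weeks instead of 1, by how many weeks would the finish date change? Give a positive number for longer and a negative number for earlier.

As given, the longest chain is Prototype→Manufacture→Pricing→Support = 8+1+2+12 = 23, so the finish is 23 weeks.
Manufacture is on the critical path; changing it to 4 makes that path 26 weeks.
That remains the longest chain; total 26 weeks.
Change in finish: 26 − 23 = +3 weeks.

3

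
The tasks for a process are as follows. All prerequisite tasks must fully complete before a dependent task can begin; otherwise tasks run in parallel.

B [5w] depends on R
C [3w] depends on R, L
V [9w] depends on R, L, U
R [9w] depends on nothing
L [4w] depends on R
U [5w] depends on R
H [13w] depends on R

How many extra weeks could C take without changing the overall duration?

The longest chain is R→U→V = 9+5+9 = 23; overall finish 23 weeks.
The longest chain containing C totals 16 weeks.
Float = 23 − 16 = 7.

7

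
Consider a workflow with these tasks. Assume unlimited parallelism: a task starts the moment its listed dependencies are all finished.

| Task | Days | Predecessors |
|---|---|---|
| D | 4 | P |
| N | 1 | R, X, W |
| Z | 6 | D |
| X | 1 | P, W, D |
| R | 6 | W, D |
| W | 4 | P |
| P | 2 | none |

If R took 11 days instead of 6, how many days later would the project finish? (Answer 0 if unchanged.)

As given, the longest chain is P→W→R→N = 2+4+6+1 = 13, so the finish is 13 days.
Since R is critical, the +5 change carries straight to that chain (now 18 days).
That remains the longest chain; total 18 days.
Change in finish: 18 − 13 = +5 days.

5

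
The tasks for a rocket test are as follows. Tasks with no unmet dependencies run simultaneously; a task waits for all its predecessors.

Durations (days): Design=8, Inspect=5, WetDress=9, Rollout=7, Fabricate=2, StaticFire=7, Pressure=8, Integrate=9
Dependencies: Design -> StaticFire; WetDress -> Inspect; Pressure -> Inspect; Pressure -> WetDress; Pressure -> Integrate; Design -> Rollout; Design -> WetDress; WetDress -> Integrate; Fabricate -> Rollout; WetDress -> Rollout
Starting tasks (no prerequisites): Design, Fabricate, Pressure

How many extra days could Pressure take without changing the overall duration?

Design→WetDress→Integrate = 8+9+9 = 26 sets the makespan at 26 days.
Longest path through Pressure: 26 days (earliest finish 8, latest finish 8).
Slack of Pressure = 0 − 0 = 0 days.

0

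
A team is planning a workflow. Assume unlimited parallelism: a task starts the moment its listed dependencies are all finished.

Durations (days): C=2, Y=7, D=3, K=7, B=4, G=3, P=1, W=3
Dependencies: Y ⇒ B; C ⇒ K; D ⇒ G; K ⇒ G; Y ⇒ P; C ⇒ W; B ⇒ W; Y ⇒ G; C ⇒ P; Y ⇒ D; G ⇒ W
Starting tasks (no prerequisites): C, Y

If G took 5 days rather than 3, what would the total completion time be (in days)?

As given, the longest chain is Y→D→G→W = 7+3+3+3 = 16, so the finish is 16 days.
Since G is critical, the +2 change carries straight to that chain (now 18 days).
The critical path is still Y→D→G→W; finish is now 18 days.

18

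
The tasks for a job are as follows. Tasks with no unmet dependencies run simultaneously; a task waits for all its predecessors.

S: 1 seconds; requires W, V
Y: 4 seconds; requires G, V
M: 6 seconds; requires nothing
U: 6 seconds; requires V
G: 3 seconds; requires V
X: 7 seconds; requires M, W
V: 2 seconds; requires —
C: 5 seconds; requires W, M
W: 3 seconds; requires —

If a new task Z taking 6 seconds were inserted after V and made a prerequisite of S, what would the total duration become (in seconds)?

13

Originally the job takes 13 seconds.
With Z inserted, S now waits for max(W, V, Z).
New critical path: M→X = 6+7 = 13 ⇒ 13 seconds.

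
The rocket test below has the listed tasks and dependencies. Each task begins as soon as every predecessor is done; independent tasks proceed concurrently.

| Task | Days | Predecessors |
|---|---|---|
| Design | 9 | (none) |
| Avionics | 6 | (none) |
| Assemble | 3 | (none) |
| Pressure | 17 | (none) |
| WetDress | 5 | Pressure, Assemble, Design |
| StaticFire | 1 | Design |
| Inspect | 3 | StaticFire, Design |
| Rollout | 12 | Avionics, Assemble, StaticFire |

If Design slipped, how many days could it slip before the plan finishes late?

Design→StaticFire→Rollout = 9+1+12 = 22 sets the makespan at 22 days.
Longest path through Design: 22 days (earliest finish 9, latest finish 9).
Float = 22 − 22 = 0.

0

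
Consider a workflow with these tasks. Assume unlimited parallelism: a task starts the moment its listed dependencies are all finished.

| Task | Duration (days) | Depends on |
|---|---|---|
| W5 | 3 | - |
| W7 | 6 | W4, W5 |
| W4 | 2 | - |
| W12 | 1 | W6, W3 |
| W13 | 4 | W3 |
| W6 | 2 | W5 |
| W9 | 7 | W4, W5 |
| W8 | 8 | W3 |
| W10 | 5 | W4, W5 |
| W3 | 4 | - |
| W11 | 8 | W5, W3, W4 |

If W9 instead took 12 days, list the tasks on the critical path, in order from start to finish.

Baseline: W3→W8 = 4+8 = 12 → 12 days.
W9 has 2 days of float (longest path through it is 10).
The binding chain switches to W5→W9 = 3+12 = 15; finish 15 days.

W5, W9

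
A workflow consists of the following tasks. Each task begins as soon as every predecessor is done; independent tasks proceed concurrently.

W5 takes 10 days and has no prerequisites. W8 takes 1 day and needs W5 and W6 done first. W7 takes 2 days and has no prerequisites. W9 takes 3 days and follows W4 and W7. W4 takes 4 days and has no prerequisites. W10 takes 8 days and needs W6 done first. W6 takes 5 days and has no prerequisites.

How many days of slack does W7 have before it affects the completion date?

8

The longest chain is W6→W10 = 5+8 = 13; overall finish 13 days.
W7 finishes as early as 2 and must finish by 10.
So W7 can slip 10 − 2 = 8 days.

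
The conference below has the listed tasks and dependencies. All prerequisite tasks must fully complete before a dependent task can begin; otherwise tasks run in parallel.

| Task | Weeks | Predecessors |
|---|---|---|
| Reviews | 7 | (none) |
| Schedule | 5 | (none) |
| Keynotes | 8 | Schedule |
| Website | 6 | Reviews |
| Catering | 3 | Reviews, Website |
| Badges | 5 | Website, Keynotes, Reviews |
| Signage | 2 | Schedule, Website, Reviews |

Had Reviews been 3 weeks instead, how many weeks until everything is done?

As given, the longest chain is Reviews→Website→Badges = 7+6+5 = 18, so the finish is 18 weeks.
Reviews is on the critical path; changing it to 3 makes that path 14 weeks.
New critical path: Schedule→Keynotes→Badges = 5+8+5 = 18 ⇒ 18 weeks.

18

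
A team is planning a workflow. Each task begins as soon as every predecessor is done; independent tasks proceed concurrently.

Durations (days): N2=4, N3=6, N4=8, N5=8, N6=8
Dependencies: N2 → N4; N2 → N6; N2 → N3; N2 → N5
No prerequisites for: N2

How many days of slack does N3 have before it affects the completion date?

2

The longest chain is N2→N4 = 4+8 = 12; overall finish 12 days.
The longest chain containing N3 totals 10 days.
Float = 12 − 10 = 2.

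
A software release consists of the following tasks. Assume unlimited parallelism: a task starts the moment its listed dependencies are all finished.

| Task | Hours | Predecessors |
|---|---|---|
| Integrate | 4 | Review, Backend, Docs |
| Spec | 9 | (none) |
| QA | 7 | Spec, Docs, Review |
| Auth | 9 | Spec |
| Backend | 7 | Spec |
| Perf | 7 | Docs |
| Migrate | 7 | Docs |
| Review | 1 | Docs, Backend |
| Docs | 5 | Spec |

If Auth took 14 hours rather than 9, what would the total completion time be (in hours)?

As given, the longest chain is Spec→Backend→Review→QA = 9+7+1+7 = 24, so the finish is 24 hours.
The longest path through Auth is only 18 hours, so Auth has float 6.
That remains the longest chain; total 24 hours.

24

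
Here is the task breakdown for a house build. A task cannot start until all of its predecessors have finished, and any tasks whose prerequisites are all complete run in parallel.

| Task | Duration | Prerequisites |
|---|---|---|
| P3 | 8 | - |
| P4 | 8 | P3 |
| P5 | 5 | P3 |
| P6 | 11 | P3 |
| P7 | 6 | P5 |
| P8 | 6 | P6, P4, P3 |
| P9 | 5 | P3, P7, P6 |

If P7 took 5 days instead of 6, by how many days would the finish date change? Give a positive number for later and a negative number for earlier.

0

The binding path is P3→P6→P8 = 8+11+6 = 25; finish at 25 days.
The longest path through P7 is only 24 days, so P7 has float 1.
The critical path is still P3→P6→P8; finish is now 25 days.
Change in finish: 25 − 25 = +0 days.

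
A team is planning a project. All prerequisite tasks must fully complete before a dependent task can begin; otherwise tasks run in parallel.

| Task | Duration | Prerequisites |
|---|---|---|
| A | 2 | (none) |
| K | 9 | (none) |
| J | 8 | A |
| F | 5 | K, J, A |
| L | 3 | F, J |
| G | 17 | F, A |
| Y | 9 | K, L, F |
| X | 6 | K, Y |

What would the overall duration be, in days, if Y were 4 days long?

32

Actual critical path: A→J→F→L→Y→X = 2+8+5+3+9+6 = 33 ⇒ 33 days.
Since Y is critical, the -5 change carries straight to that chain (now 28 days).
The binding chain switches to A→J→F→G = 2+8+5+17 = 32; finish 32 days.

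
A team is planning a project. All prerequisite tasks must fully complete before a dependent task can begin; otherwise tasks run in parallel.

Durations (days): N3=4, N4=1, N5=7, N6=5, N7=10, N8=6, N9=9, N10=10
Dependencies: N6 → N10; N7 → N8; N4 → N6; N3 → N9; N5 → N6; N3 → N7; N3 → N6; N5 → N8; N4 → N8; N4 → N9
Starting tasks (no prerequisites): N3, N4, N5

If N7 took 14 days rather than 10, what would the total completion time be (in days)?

24

Actual critical path: N5→N6→N10 = 7+5+10 = 22 ⇒ 22 days.
N7 has 2 days of float (longest path through it is 20).
The binding chain switches to N3→N7→N8 = 4+14+6 = 24; finish 24 days.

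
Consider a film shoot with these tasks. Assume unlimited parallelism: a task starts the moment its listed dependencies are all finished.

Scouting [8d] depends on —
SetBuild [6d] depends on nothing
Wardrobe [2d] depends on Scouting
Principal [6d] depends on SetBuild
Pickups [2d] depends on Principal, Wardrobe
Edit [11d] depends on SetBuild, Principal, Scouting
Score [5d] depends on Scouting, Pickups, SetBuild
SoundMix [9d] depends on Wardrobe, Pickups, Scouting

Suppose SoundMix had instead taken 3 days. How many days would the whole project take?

Actual critical path: SetBuild→Principal→Pickups→SoundMix = 6+6+2+9 = 23 ⇒ 23 days.
Since SoundMix is critical, the -6 change carries straight to that chain (now 17 days).
The binding chain switches to SetBuild→Principal→Edit = 6+6+11 = 23; finish 23 days.

23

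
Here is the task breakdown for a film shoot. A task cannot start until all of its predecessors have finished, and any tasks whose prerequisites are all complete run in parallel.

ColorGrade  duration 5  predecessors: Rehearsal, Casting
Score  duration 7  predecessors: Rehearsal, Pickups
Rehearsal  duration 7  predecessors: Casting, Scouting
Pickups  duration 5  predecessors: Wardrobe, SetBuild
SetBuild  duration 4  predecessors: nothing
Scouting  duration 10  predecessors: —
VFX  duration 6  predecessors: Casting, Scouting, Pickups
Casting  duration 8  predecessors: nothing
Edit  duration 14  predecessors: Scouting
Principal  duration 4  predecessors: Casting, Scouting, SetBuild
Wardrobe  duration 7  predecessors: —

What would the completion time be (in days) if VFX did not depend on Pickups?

24

Before: longest chain Scouting→Rehearsal→Score = 10+7+7 = 24, finish 24.
Without Pickups→VFX, VFX's earliest start moves from 12 to 10.
New critical path: Scouting→Rehearsal→Score = 10+7+7 = 24 ⇒ 24 days.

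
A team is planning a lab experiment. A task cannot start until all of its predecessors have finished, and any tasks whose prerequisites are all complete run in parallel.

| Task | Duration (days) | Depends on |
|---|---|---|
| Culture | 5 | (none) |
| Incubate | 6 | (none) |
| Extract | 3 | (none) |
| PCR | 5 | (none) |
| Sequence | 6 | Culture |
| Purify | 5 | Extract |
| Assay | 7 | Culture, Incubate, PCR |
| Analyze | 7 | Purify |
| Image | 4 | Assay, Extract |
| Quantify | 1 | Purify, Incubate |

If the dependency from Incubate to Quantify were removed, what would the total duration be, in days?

With the dependency in place, Incubate→Assay→Image = 6+7+4 = 17 sets the finish at 17 days.
Dropping Incubate→Quantify doesn't change Quantify's earliest start (8); another predecessor still binds.
After: Incubate→Assay→Image = 6+7+4 = 17 → 17 days.

17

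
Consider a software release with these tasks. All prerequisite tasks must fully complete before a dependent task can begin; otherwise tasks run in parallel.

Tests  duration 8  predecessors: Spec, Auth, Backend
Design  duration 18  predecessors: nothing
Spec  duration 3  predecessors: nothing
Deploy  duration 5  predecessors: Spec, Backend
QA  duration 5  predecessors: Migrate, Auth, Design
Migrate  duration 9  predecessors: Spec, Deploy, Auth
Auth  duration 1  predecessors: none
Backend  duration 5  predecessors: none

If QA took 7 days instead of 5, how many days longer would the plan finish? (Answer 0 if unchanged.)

2

Critical path before the change: Backend→Deploy→Migrate→QA = 5+5+9+5 = 24 giving 24 days.
QA is on the critical path; changing it to 7 makes that path 26 days.
The critical path is still Backend→Deploy→Migrate→QA; finish is now 26 days.
Change in finish: 26 − 24 = +2 days.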